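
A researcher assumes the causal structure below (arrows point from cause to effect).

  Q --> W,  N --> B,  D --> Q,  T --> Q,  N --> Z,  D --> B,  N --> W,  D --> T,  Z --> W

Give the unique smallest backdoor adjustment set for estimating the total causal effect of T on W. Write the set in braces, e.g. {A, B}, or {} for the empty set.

{D}

Variables eligible for adjustment (non-descendants of T, excluding T and W): {B, D, N, Z}.
Backdoor paths from T to W:
  P1: T <- D -> Q -> W
  P2: T <- D -> B <- N -> Z -> W
  P3: T <- D -> B <- N -> W
The empty set is not sufficient: P1 (T <- D -> Q -> W) has no collider blocking it and no conditioned non-collider, so it is open.
Try {D}:
  P1: blocked at fork node D ∈ conditioning set.
  P2: blocked at fork node D ∈ conditioning set.
  P3: blocked at fork node D ∈ conditioning set.
{D} contains no descendant of T and blocks every backdoor path.
No other singleton works — e.g. {N} leaves P1 open — so {D} is the unique smallest valid adjustment set.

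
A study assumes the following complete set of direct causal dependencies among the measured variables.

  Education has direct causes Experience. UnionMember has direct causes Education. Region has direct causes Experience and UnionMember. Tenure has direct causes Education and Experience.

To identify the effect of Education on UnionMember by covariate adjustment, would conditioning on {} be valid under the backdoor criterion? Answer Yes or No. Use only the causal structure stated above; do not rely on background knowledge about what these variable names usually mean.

Yes

Backdoor paths from Education to UnionMember (paths whose first edge points into Education):
  P1: Education <- Experience -> Region <- UnionMember
Condition 1 (no descendant of Education in the set): holds — descendants of Education are {Region, Tenure, UnionMember}; none are in {}.
Condition 2 (every backdoor path blocked by {}):
  P1: blocked at collider Region (neither it nor any descendant is in the conditioning set).
{} satisfies the backdoor criterion.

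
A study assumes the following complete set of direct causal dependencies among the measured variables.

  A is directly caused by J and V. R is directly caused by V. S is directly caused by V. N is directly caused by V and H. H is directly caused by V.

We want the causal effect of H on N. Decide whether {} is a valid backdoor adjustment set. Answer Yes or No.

No

Backdoor paths from H to N (paths whose first edge points into H):
  P1: H <- V -> N
Condition 1 (no descendant of H in the set): holds — descendants of H are {N}; none are in {}.
Condition 2 (every backdoor path blocked by {}):
  P1: open — no interior node is in the conditioning set.
{} does not satisfy the backdoor criterion.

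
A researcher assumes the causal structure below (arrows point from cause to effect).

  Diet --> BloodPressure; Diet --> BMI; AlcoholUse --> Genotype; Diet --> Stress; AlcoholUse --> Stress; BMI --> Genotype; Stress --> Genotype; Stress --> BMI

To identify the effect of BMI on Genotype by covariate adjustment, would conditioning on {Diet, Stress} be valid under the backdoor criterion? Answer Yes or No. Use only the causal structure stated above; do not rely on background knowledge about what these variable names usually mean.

Backdoor paths from BMI to Genotype (paths whose first edge points into BMI):
  P1: BMI <- Diet -> Stress <- AlcoholUse -> Genotype
  P2: BMI <- Diet -> Stress -> Genotype
  P3: BMI <- Stress <- AlcoholUse -> Genotype
  P4: BMI <- Stress -> Genotype
Condition 1 (no descendant of BMI in the set): holds — descendants of BMI are {Genotype}; none are in {Diet, Stress}.
Condition 2 (every backdoor path blocked by {Diet, Stress}):
  P1: blocked at fork node Diet ∈ conditioning set.
  P2: blocked at fork node Diet ∈ conditioning set.
  P3: blocked at chain node Stress ∈ conditioning set.
  P4: blocked at fork node Stress ∈ conditioning set.
{Diet, Stress} satisfies the backdoor criterion.

Yes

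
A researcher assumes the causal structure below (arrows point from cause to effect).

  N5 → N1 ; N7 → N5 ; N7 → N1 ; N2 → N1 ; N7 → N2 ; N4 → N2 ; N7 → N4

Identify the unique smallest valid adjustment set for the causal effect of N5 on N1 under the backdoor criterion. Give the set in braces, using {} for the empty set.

Variables eligible for adjustment (non-descendants of N5, excluding N5 and N1): {N2, N4, N7}.
Backdoor paths from N5 to N1:
  P1: N5 <- N7 -> N4 -> N2 -> N1
  P2: N5 <- N7 -> N2 -> N1
  P3: N5 <- N7 -> N1
The empty set is not sufficient: P1 (N5 <- N7 -> N4 -> N2 -> N1) has no collider blocking it and no conditioned non-collider, so it is open.
Try {N7}:
  P1: blocked at fork node N7 ∈ conditioning set.
  P2: blocked at fork node N7 ∈ conditioning set.
  P3: blocked at fork node N7 ∈ conditioning set.
{N7} contains no descendant of N5 and blocks every backdoor path.
No other singleton works — e.g. {N4} leaves P2 open — so {N7} is the unique smallest valid adjustment set.

{N7}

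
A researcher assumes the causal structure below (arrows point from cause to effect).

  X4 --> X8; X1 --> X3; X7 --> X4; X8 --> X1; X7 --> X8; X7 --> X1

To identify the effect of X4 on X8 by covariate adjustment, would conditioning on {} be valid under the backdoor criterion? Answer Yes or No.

Backdoor paths from X4 to X8 (paths whose first edge points into X4):
  P1: X4 <- X7 -> X8
  P2: X4 <- X7 -> X1 <- X8
Condition 1 (no descendant of X4 in the set): holds — descendants of X4 are {X1, X3, X8}; none are in {}.
Condition 2 (every backdoor path blocked by {}):
  P1: open — no interior node is in the conditioning set.
  P2: blocked at collider X1 (neither it nor any descendant is in the conditioning set).
{} does not satisfy the backdoor criterion.

No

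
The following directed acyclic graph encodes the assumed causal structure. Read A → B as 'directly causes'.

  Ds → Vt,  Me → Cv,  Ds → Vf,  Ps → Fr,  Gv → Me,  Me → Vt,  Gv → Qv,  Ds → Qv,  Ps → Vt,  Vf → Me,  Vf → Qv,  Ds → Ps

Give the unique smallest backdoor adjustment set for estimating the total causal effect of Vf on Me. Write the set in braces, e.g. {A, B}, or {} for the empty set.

{}

Variables eligible for adjustment (non-descendants of Vf, excluding Vf and Me): {Ds, Fr, Gv, Ps}.
Backdoor paths from Vf to Me:
  P1: Vf <- Ds -> Ps -> Vt <- Me
  P2: Vf <- Ds -> Vt <- Me
  P3: Vf <- Ds -> Qv <- Gv -> Me
Each backdoor path contains an unconditioned collider, so every path is already blocked with the empty conditioning set:
  P1: blocked at collider Vt (neither it nor any descendant is in the conditioning set).
  P2: blocked at collider Vt (neither it nor any descendant is in the conditioning set).
  P3: blocked at collider Qv (neither it nor any descendant is in the conditioning set).
The empty set is therefore the unique smallest valid set.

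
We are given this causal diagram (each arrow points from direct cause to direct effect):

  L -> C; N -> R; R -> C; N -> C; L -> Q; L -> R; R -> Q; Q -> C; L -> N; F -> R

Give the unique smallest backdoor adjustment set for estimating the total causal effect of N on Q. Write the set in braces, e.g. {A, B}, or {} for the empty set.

Variables eligible for adjustment (non-descendants of N, excluding N and Q): {F, L}.
Backdoor paths from N to Q:
  P1: N <- L -> R -> Q
  P2: N <- L -> R -> C <- Q
  P3: N <- L -> Q
  P4: N <- L -> C <- R -> Q
  P5: N <- L -> C <- Q
The empty set is not sufficient: P1 (N <- L -> R -> Q) has no collider blocking it and no conditioned non-collider, so it is open.
Try {L}:
  P1: blocked at fork node L ∈ conditioning set.
  P2: blocked at fork node L ∈ conditioning set.
  P3: blocked at fork node L ∈ conditioning set.
  P4: blocked at fork node L ∈ conditioning set.
  P5: blocked at fork node L ∈ conditioning set.
{L} contains no descendant of N and blocks every backdoor path.
No other singleton works — e.g. {F} leaves P1 open — so {L} is the unique smallest valid adjustment set.

{L}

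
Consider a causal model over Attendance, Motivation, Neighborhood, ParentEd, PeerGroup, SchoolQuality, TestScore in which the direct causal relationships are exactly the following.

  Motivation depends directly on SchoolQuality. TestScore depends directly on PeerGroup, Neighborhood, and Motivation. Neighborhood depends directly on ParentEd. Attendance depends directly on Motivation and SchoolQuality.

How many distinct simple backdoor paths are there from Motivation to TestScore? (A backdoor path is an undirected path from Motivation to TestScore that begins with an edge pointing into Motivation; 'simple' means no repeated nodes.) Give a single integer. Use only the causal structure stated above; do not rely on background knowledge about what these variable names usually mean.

A backdoor path from Motivation to TestScore is any simple undirected path whose first edge points into Motivation (i.e. leaves Motivation via a parent).
Parents of Motivation: {SchoolQuality}.
No simple path from any parent of Motivation reaches TestScore without revisiting Motivation, so there are no backdoor paths.

0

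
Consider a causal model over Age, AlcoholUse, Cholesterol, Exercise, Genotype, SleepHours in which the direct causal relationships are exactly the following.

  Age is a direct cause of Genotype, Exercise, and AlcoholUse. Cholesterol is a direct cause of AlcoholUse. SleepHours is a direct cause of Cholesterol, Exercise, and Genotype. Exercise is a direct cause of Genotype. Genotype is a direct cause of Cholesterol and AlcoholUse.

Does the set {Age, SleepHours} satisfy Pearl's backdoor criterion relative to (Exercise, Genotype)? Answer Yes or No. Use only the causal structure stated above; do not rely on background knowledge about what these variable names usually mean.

Yes

Backdoor paths from Exercise to Genotype (paths whose first edge points into Exercise):
  P1: Exercise <- Age -> Genotype
  P2: Exercise <- Age -> AlcoholUse <- Genotype
  P3: Exercise <- Age -> AlcoholUse <- Cholesterol <- SleepHours -> Genotype
  P4: Exercise <- Age -> AlcoholUse <- Cholesterol <- Genotype
  P5: Exercise <- SleepHours -> Genotype
  P6: Exercise <- SleepHours -> Cholesterol <- Genotype
  P7: Exercise <- SleepHours -> Cholesterol -> AlcoholUse <- Age -> Genotype
  P8: Exercise <- SleepHours -> Cholesterol -> AlcoholUse <- Genotype
Condition 1 (no descendant of Exercise in the set): holds — descendants of Exercise are {AlcoholUse, Cholesterol, Genotype}; none are in {Age, SleepHours}.
Condition 2 (every backdoor path blocked by {Age, SleepHours}):
  P1: blocked at fork node Age ∈ conditioning set.
  P2: blocked at fork node Age ∈ conditioning set.
  P3: blocked at fork node Age ∈ conditioning set.
  P4: blocked at fork node Age ∈ conditioning set.
  P5: blocked at fork node SleepHours ∈ conditioning set.
  P6: blocked at fork node SleepHours ∈ conditioning set.
  P7: blocked at fork node SleepHours ∈ conditioning set.
  P8: blocked at fork node SleepHours ∈ conditioning set.
{Age, SleepHours} satisfies the backdoor criterion.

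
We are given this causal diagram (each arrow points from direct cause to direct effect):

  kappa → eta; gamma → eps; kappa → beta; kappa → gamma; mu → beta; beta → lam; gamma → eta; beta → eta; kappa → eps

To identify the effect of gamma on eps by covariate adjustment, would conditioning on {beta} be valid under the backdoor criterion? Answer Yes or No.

Backdoor paths from gamma to eps (paths whose first edge points into gamma):
  P1: gamma <- kappa -> eps
Condition 1 (no descendant of gamma in the set): holds — descendants of gamma are {eps, eta}; none are in {beta}.
Condition 2 (every backdoor path blocked by {beta}):
  P1: open — no interior node is in the conditioning set.
{beta} does not satisfy the backdoor criterion.

No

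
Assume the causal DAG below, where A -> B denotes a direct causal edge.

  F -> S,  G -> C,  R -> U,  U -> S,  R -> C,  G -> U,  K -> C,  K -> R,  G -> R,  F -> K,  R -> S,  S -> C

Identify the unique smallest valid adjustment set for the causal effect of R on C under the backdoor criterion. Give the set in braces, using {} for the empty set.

{G, K}

Variables eligible for adjustment (non-descendants of R, excluding R and C): {F, G, K}.
Backdoor paths from R to C:
  P1: R <- G -> U -> S <- F -> K -> C
  P2: R <- G -> U -> S -> C
  P3: R <- G -> C
  P4: R <- K <- F -> S <- U <- G -> C
  P5: R <- K <- F -> S -> C
  P6: R <- K -> C
The empty set is not sufficient: P2 (R <- G -> U -> S -> C) has no collider blocking it and no conditioned non-collider, so it is open.
Try {G, K}:
  P1: blocked at fork node G ∈ conditioning set.
  P2: blocked at fork node G ∈ conditioning set.
  P3: blocked at fork node G ∈ conditioning set.
  P4: blocked at chain node K ∈ conditioning set.
  P5: blocked at chain node K ∈ conditioning set.
  P6: blocked at fork node K ∈ conditioning set.
{G, K} contains no descendant of R and blocks every backdoor path.
Every element of {G, K} is needed (dropping G leaves P2 open; dropping K leaves P5 open), so no proper subset is valid.
Among all size-2 subsets of the eligible variables, only {G, K} blocks every backdoor path, so it is the unique smallest valid adjustment set.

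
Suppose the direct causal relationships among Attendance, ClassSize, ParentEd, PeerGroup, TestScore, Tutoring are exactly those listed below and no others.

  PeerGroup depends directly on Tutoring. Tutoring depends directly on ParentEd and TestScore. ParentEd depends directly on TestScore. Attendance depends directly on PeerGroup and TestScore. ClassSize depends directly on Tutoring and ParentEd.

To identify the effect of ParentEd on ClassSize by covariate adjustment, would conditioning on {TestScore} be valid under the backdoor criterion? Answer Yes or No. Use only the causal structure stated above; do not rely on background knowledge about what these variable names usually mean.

Yes

Backdoor paths from ParentEd to ClassSize (paths whose first edge points into ParentEd):
  P1: ParentEd <- TestScore -> Tutoring -> ClassSize
  P2: ParentEd <- TestScore -> Attendance <- PeerGroup <- Tutoring -> ClassSize
Condition 1 (no descendant of ParentEd in the set): holds — descendants of ParentEd are {Attendance, ClassSize, PeerGroup, Tutoring}; none are in {TestScore}.
Condition 2 (every backdoor path blocked by {TestScore}):
  P1: blocked at fork node TestScore ∈ conditioning set.
  P2: blocked at fork node TestScore ∈ conditioning set.
{TestScore} satisfies the backdoor criterion.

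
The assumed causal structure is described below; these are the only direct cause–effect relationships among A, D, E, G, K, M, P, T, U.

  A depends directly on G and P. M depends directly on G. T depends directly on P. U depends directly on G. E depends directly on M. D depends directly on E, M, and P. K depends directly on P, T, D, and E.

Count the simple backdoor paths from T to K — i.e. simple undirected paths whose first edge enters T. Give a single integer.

8

A backdoor path from T to K is any simple undirected path whose first edge points into T (i.e. leaves T via a parent).
Parents of T: {P}.
Enumerating:
  P1: T <- P -> A <- G -> M -> E -> D -> K
  P2: T <- P -> A <- G -> M -> E -> K
  P3: T <- P -> A <- G -> M -> D <- E -> K
  P4: T <- P -> A <- G -> M -> D -> K
  P5: T <- P -> D <- M -> E -> K
  P6: T <- P -> D <- E -> K
  P7: T <- P -> D -> K
  P8: T <- P -> K
That exhausts the simple backdoor paths. Count: 8.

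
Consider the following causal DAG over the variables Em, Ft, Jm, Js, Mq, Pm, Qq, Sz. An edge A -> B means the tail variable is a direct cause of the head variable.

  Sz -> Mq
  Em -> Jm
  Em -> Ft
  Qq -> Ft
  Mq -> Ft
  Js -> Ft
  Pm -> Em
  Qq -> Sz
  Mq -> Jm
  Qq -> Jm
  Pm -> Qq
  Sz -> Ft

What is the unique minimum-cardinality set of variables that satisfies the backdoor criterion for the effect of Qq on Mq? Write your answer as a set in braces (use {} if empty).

{}

Variables eligible for adjustment (non-descendants of Qq, excluding Qq and Mq): {Em, Js, Pm}.
Backdoor paths from Qq to Mq:
  P1: Qq <- Pm -> Em -> Ft <- Sz -> Mq
  P2: Qq <- Pm -> Em -> Ft <- Mq
  P3: Qq <- Pm -> Em -> Jm <- Mq
Each backdoor path contains an unconditioned collider, so every path is already blocked with the empty conditioning set:
  P1: blocked at collider Ft (neither it nor any descendant is in the conditioning set).
  P2: blocked at collider Ft (neither it nor any descendant is in the conditioning set).
  P3: blocked at collider Jm (neither it nor any descendant is in the conditioning set).
The empty set is therefore the unique smallest valid set.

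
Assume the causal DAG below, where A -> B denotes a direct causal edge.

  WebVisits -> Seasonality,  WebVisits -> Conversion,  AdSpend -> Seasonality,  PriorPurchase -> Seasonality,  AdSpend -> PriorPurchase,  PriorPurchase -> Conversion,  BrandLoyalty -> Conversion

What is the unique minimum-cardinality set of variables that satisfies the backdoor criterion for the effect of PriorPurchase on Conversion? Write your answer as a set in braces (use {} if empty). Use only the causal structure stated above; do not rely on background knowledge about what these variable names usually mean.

Variables eligible for adjustment (non-descendants of PriorPurchase, excluding PriorPurchase and Conversion): {AdSpend, BrandLoyalty, WebVisits}.
Backdoor paths from PriorPurchase to Conversion:
  P1: PriorPurchase <- AdSpend -> Seasonality <- WebVisits -> Conversion
Each backdoor path contains an unconditioned collider, so every path is already blocked with the empty conditioning set:
  P1: blocked at collider Seasonality (neither it nor any descendant is in the conditioning set).
The empty set is therefore the unique smallest valid set.

{}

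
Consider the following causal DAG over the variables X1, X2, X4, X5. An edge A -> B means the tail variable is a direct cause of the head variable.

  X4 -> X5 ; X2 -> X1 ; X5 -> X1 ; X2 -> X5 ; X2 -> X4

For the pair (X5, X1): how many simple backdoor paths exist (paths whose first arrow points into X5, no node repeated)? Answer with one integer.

A backdoor path from X5 to X1 is any simple undirected path whose first edge points into X5 (i.e. leaves X5 via a parent).
Parents of X5: {X2, X4}.
Enumerating:
  P1: X5 <- X2 -> X1
  P2: X5 <- X4 <- X2 -> X1
That exhausts the simple backdoor paths. Count: 2.

2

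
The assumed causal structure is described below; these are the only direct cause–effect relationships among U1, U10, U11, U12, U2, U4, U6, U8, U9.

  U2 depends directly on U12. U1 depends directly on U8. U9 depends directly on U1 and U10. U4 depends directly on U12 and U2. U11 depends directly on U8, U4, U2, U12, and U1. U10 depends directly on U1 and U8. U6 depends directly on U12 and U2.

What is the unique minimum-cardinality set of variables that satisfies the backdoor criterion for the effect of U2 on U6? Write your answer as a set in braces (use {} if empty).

Variables eligible for adjustment (non-descendants of U2, excluding U2 and U6): {U1, U10, U12, U8, U9}.
Backdoor paths from U2 to U6:
  P1: U2 <- U12 -> U6
The empty set is not sufficient: P1 (U2 <- U12 -> U6) has no collider blocking it and no conditioned non-collider, so it is open.
Try {U12}:
  P1: blocked at fork node U12 ∈ conditioning set.
{U12} contains no descendant of U2 and blocks every backdoor path.
No other singleton works — e.g. {U8} leaves P1 open — so {U12} is the unique smallest valid adjustment set.

{U12}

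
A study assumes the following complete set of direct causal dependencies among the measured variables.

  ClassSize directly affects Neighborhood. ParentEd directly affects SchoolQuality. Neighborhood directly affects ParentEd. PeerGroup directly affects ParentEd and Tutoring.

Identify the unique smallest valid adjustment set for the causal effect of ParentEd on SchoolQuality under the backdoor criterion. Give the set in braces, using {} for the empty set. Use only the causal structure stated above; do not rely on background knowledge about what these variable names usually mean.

{}

Variables eligible for adjustment (non-descendants of ParentEd, excluding ParentEd and SchoolQuality): {ClassSize, Neighborhood, PeerGroup, Tutoring}.
Backdoor paths from ParentEd to SchoolQuality:
  (none)
With no backdoor paths the empty set already satisfies the criterion, and it is trivially minimal.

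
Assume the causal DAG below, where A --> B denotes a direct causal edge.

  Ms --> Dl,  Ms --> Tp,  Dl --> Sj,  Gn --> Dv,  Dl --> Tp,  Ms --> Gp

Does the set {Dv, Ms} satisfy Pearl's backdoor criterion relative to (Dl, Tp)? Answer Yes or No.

Backdoor paths from Dl to Tp (paths whose first edge points into Dl):
  P1: Dl <- Ms -> Tp
Condition 1 (no descendant of Dl in the set): holds — descendants of Dl are {Sj, Tp}; none are in {Dv, Ms}.
Condition 2 (every backdoor path blocked by {Dv, Ms}):
  P1: blocked at fork node Ms ∈ conditioning set.
{Dv, Ms} satisfies the backdoor criterion.

Yes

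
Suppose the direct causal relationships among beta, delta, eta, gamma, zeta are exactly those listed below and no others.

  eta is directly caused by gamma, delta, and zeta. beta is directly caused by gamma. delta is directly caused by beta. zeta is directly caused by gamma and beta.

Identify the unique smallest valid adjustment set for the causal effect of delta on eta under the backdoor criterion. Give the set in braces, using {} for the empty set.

Variables eligible for adjustment (non-descendants of delta, excluding delta and eta): {beta, gamma, zeta}.
Backdoor paths from delta to eta:
  P1: delta <- beta <- gamma -> zeta -> eta
  P2: delta <- beta <- gamma -> eta
  P3: delta <- beta -> zeta <- gamma -> eta
  P4: delta <- beta -> zeta -> eta
The empty set is not sufficient: P1 (delta <- beta <- gamma -> zeta -> eta) has no collider blocking it and no conditioned non-collider, so it is open.
Try {beta}:
  P1: blocked at chain node beta ∈ conditioning set.
  P2: blocked at chain node beta ∈ conditioning set.
  P3: blocked at fork node beta ∈ conditioning set.
  P4: blocked at fork node beta ∈ conditioning set.
{beta} contains no descendant of delta and blocks every backdoor path.
No other singleton works — e.g. {gamma} leaves P4 open — so {beta} is the unique smallest valid adjustment set.

{beta}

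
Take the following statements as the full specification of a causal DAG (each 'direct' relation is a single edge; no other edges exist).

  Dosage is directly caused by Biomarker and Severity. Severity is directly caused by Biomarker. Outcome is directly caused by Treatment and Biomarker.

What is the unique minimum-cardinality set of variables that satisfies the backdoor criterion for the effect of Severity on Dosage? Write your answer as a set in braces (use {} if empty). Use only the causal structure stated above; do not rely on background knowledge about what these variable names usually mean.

Variables eligible for adjustment (non-descendants of Severity, excluding Severity and Dosage): {Biomarker, Outcome, Treatment}.
Backdoor paths from Severity to Dosage:
  P1: Severity <- Biomarker -> Dosage
The empty set is not sufficient: P1 (Severity <- Biomarker -> Dosage) has no collider blocking it and no conditioned non-collider, so it is open.
Try {Biomarker}:
  P1: blocked at fork node Biomarker ∈ conditioning set.
{Biomarker} contains no descendant of Severity and blocks every backdoor path.
No other singleton works — e.g. {Treatment} leaves P1 open — so {Biomarker} is the unique smallest valid adjustment set.

{Biomarker}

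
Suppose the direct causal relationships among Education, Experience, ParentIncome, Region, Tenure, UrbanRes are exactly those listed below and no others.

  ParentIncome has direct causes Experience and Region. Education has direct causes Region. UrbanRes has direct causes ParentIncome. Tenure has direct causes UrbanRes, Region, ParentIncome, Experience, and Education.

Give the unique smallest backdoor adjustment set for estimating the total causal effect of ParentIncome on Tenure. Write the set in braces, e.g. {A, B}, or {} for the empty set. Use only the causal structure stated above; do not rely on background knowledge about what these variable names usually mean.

{Experience, Region}

Variables eligible for adjustment (non-descendants of ParentIncome, excluding ParentIncome and Tenure): {Education, Experience, Region}.
Backdoor paths from ParentIncome to Tenure:
  P1: ParentIncome <- Experience -> Tenure
  P2: ParentIncome <- Region -> Education -> Tenure
  P3: ParentIncome <- Region -> Tenure
The empty set is not sufficient: P1 (ParentIncome <- Experience -> Tenure) has no collider blocking it and no conditioned non-collider, so it is open.
Try {Experience, Region}:
  P1: blocked at fork node Experience ∈ conditioning set.
  P2: blocked at fork node Region ∈ conditioning set.
  P3: blocked at fork node Region ∈ conditioning set.
{Experience, Region} contains no descendant of ParentIncome and blocks every backdoor path.
Every element of {Experience, Region} is needed (dropping Experience leaves P1 open; dropping Region leaves P2 open), so no proper subset is valid.
Among all size-2 subsets of the eligible variables, only {Experience, Region} blocks every backdoor path, so it is the unique smallest valid adjustment set.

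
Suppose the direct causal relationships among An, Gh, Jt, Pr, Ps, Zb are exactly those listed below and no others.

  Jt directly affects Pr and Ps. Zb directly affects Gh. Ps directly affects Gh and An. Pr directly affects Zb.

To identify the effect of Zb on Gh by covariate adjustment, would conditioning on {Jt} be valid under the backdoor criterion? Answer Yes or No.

Backdoor paths from Zb to Gh (paths whose first edge points into Zb):
  P1: Zb <- Pr <- Jt -> Ps -> Gh
Condition 1 (no descendant of Zb in the set): holds — descendants of Zb are {Gh}; none are in {Jt}.
Condition 2 (every backdoor path blocked by {Jt}):
  P1: blocked at fork node Jt ∈ conditioning set.
{Jt} satisfies the backdoor criterion.

Yes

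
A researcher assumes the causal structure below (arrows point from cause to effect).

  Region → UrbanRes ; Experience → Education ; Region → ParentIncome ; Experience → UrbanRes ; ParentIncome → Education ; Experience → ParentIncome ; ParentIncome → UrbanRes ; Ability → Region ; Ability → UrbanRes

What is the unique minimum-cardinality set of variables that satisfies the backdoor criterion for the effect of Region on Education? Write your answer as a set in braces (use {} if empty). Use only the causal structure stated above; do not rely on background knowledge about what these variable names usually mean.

Variables eligible for adjustment (non-descendants of Region, excluding Region and Education): {Ability, Experience}.
Backdoor paths from Region to Education:
  P1: Region <- Ability -> UrbanRes <- Experience -> ParentIncome -> Education
  P2: Region <- Ability -> UrbanRes <- Experience -> Education
  P3: Region <- Ability -> UrbanRes <- ParentIncome <- Experience -> Education
  P4: Region <- Ability -> UrbanRes <- ParentIncome -> Education
Each backdoor path contains an unconditioned collider, so every path is already blocked with the empty conditioning set:
  P1: blocked at collider UrbanRes (neither it nor any descendant is in the conditioning set).
  P2: blocked at collider UrbanRes (neither it nor any descendant is in the conditioning set).
  P3: blocked at collider UrbanRes (neither it nor any descendant is in the conditioning set).
  P4: blocked at collider UrbanRes (neither it nor any descendant is in the conditioning set).
The empty set is therefore the unique smallest valid set.

{}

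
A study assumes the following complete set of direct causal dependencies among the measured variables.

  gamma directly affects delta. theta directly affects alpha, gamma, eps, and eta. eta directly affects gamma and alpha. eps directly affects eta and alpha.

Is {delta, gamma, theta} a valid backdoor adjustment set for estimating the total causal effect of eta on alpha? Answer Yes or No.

No

Backdoor paths from eta to alpha (paths whose first edge points into eta):
  P1: eta <- theta -> eps -> alpha
  P2: eta <- theta -> alpha
  P3: eta <- eps <- theta -> alpha
  P4: eta <- eps -> alpha
Condition 1 (no descendant of eta in the set): FAILS — delta and gamma are descendants of eta.
Condition 2 (every backdoor path blocked by {delta, gamma, theta}):
  P1: blocked at fork node theta ∈ conditioning set.
  P2: blocked at fork node theta ∈ conditioning set.
  P3: blocked at fork node theta ∈ conditioning set.
  P4: open — no interior node is in the conditioning set.
{delta, gamma, theta} does not satisfy the backdoor criterion.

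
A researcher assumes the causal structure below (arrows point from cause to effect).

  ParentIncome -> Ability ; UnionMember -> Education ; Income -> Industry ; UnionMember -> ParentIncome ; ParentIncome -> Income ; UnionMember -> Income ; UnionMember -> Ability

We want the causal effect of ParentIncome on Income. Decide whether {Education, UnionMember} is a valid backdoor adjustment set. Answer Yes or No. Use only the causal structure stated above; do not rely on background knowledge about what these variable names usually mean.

Yes

Backdoor paths from ParentIncome to Income (paths whose first edge points into ParentIncome):
  P1: ParentIncome <- UnionMember -> Income
Condition 1 (no descendant of ParentIncome in the set): holds — descendants of ParentIncome are {Ability, Income, Industry}; none are in {Education, UnionMember}.
Condition 2 (every backdoor path blocked by {Education, UnionMember}):
  P1: blocked at fork node UnionMember ∈ conditioning set.
{Education, UnionMember} satisfies the backdoor criterion.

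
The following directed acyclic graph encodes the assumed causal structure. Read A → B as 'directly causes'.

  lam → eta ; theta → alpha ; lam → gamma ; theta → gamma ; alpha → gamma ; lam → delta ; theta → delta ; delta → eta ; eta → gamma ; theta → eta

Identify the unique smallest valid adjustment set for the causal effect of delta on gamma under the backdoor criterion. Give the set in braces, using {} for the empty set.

Variables eligible for adjustment (non-descendants of delta, excluding delta and gamma): {alpha, lam, theta}.
Backdoor paths from delta to gamma:
  P1: delta <- lam -> eta <- theta -> alpha -> gamma
  P2: delta <- lam -> eta <- theta -> gamma
  P3: delta <- lam -> eta -> gamma
  P4: delta <- lam -> gamma
  P5: delta <- theta -> alpha -> gamma
  P6: delta <- theta -> eta <- lam -> gamma
  P7: delta <- theta -> eta -> gamma
  P8: delta <- theta -> gamma
The empty set is not sufficient: P3 (delta <- lam -> eta -> gamma) has no collider blocking it and no conditioned non-collider, so it is open.
Try {lam, theta}:
  P1: blocked at fork node lam ∈ conditioning set.
  P2: blocked at fork node lam ∈ conditioning set.
  P3: blocked at fork node lam ∈ conditioning set.
  P4: blocked at fork node lam ∈ conditioning set.
  P5: blocked at fork node theta ∈ conditioning set.
  P6: blocked at fork node theta ∈ conditioning set.
  P7: blocked at fork node theta ∈ conditioning set.
  P8: blocked at fork node theta ∈ conditioning set.
{lam, theta} contains no descendant of delta and blocks every backdoor path.
Every element of {lam, theta} is needed (dropping lam leaves P3 open; dropping theta leaves P5 open), so no proper subset is valid.
Among all size-2 subsets of the eligible variables, only {lam, theta} blocks every backdoor path, so it is the unique smallest valid adjustment set.

{lam, theta}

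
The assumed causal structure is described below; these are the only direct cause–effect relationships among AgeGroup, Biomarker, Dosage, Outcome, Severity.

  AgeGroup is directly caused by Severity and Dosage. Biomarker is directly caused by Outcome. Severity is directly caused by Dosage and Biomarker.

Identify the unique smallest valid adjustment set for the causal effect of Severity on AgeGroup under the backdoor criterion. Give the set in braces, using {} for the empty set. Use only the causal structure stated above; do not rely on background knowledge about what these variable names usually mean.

{Dosage}

Variables eligible for adjustment (non-descendants of Severity, excluding Severity and AgeGroup): {Biomarker, Dosage, Outcome}.
Backdoor paths from Severity to AgeGroup:
  P1: Severity <- Dosage -> AgeGroup
The empty set is not sufficient: P1 (Severity <- Dosage -> AgeGroup) has no collider blocking it and no conditioned non-collider, so it is open.
Try {Dosage}:
  P1: blocked at fork node Dosage ∈ conditioning set.
{Dosage} contains no descendant of Severity and blocks every backdoor path.
No other singleton works — e.g. {Outcome} leaves P1 open — so {Dosage} is the unique smallest valid adjustment set.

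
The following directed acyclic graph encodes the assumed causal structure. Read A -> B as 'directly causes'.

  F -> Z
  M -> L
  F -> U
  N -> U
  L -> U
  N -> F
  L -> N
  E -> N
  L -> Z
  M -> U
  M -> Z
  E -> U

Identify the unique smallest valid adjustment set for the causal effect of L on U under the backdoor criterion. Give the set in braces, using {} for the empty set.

Variables eligible for adjustment (non-descendants of L, excluding L and U): {E, M}.
Backdoor paths from L to U:
  P1: L <- M -> U
  P2: L <- M -> Z <- F <- N <- E -> U
  P3: L <- M -> Z <- F <- N -> U
  P4: L <- M -> Z <- F -> U
The empty set is not sufficient: P1 (L <- M -> U) has no collider blocking it and no conditioned non-collider, so it is open.
Try {M}:
  P1: blocked at fork node M ∈ conditioning set.
  P2: blocked at fork node M ∈ conditioning set.
  P3: blocked at fork node M ∈ conditioning set.
  P4: blocked at fork node M ∈ conditioning set.
{M} contains no descendant of L and blocks every backdoor path.
No other singleton works — e.g. {E} leaves P1 open — so {M} is the unique smallest valid adjustment set.

{M}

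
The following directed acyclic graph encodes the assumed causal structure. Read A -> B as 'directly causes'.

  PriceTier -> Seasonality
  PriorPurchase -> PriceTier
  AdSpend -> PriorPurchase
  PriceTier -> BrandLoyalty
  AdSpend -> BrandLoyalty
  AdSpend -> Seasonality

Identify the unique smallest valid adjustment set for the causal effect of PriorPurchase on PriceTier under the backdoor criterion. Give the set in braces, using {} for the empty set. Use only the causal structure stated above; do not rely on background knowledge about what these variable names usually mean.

{}

Variables eligible for adjustment (non-descendants of PriorPurchase, excluding PriorPurchase and PriceTier): {AdSpend}.
Backdoor paths from PriorPurchase to PriceTier:
  P1: PriorPurchase <- AdSpend -> Seasonality <- PriceTier
  P2: PriorPurchase <- AdSpend -> BrandLoyalty <- PriceTier
Each backdoor path contains an unconditioned collider, so every path is already blocked with the empty conditioning set:
  P1: blocked at collider Seasonality (neither it nor any descendant is in the conditioning set).
  P2: blocked at collider BrandLoyalty (neither it nor any descendant is in the conditioning set).
The empty set is therefore the unique smallest valid set.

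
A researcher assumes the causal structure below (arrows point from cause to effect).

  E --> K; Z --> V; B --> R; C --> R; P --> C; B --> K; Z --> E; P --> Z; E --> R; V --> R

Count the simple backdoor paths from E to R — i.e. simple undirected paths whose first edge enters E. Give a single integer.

A backdoor path from E to R is any simple undirected path whose first edge points into E (i.e. leaves E via a parent).
Parents of E: {Z}.
Enumerating:
  P1: E <- Z <- P -> C -> R
  P2: E <- Z -> V -> R
That exhausts the simple backdoor paths. Count: 2.

2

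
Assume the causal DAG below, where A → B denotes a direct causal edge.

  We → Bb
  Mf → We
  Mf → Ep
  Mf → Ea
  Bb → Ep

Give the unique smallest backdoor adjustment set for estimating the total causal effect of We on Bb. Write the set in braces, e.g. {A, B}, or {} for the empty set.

Variables eligible for adjustment (non-descendants of We, excluding We and Bb): {Ea, Mf}.
Backdoor paths from We to Bb:
  P1: We <- Mf -> Ep <- Bb
Each backdoor path contains an unconditioned collider, so every path is already blocked with the empty conditioning set:
  P1: blocked at collider Ep (neither it nor any descendant is in the conditioning set).
The empty set is therefore the unique smallest valid set.

{}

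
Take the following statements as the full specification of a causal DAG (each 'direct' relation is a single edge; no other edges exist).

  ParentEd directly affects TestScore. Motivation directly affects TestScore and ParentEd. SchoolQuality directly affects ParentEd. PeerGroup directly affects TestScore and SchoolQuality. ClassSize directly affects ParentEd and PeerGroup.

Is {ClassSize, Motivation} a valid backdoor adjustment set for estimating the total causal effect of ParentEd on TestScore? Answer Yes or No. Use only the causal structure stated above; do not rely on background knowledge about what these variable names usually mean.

Backdoor paths from ParentEd to TestScore (paths whose first edge points into ParentEd):
  P1: ParentEd <- Motivation -> TestScore
  P2: ParentEd <- ClassSize -> PeerGroup -> TestScore
  P3: ParentEd <- SchoolQuality <- PeerGroup -> TestScore
Condition 1 (no descendant of ParentEd in the set): holds — descendants of ParentEd are {TestScore}; none are in {ClassSize, Motivation}.
Condition 2 (every backdoor path blocked by {ClassSize, Motivation}):
  P1: blocked at fork node Motivation ∈ conditioning set.
  P2: blocked at fork node ClassSize ∈ conditioning set.
  P3: open — no interior node is in the conditioning set.
{ClassSize, Motivation} does not satisfy the backdoor criterion.

No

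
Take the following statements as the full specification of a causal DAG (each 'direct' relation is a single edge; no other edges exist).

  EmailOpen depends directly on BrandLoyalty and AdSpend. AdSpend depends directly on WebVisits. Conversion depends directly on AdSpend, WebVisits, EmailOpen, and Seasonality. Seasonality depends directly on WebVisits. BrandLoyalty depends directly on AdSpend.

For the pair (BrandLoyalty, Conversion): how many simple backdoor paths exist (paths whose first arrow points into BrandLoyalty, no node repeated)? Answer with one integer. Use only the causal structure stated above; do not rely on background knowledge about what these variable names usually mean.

A backdoor path from BrandLoyalty to Conversion is any simple undirected path whose first edge points into BrandLoyalty (i.e. leaves BrandLoyalty via a parent).
Parents of BrandLoyalty: {AdSpend}.
Enumerating:
  P1: BrandLoyalty <- AdSpend <- WebVisits -> Seasonality -> Conversion
  P2: BrandLoyalty <- AdSpend <- WebVisits -> Conversion
  P3: BrandLoyalty <- AdSpend -> EmailOpen -> Conversion
  P4: BrandLoyalty <- AdSpend -> Conversion
That exhausts the simple backdoor paths. Count: 4.

4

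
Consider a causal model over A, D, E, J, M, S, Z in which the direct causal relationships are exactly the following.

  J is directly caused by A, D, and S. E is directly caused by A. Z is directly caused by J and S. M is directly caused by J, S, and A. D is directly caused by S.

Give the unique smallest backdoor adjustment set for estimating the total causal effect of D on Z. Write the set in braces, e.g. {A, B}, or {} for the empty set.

{S}

Variables eligible for adjustment (non-descendants of D, excluding D and Z): {A, E, S}.
Backdoor paths from D to Z:
  P1: D <- S -> J -> Z
  P2: D <- S -> M <- A -> J -> Z
  P3: D <- S -> M <- J -> Z
  P4: D <- S -> Z
The empty set is not sufficient: P1 (D <- S -> J -> Z) has no collider blocking it and no conditioned non-collider, so it is open.
Try {S}:
  P1: blocked at fork node S ∈ conditioning set.
  P2: blocked at fork node S ∈ conditioning set.
  P3: blocked at fork node S ∈ conditioning set.
  P4: blocked at fork node S ∈ conditioning set.
{S} contains no descendant of D and blocks every backdoor path.
No other singleton works — e.g. {A} leaves P1 open — so {S} is the unique smallest valid adjustment set.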